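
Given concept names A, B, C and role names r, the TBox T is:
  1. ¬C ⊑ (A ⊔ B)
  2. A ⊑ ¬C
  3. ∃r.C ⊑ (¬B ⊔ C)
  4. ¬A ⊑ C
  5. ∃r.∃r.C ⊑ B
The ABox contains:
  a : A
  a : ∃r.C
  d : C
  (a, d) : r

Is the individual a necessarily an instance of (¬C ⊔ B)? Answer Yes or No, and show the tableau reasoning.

1. a : (¬C ⊔ B)?  L(a) = {A, ∃r.C} ∪ {(C ⊓ ¬B)}
   clash {C, ¬C} at a — a ∈ (¬C ⊔ B)
2. Hence a : (¬C ⊔ B): entailed.

Yes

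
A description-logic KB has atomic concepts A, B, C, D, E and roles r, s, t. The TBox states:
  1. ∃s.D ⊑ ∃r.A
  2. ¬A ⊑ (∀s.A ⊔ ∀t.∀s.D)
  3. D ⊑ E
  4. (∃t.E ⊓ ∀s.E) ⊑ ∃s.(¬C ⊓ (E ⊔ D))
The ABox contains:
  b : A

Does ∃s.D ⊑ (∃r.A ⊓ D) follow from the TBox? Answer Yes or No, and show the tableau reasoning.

1. ∃s.D ⊑ (∃r.A ⊓ D)  ⇔  (∃s.D ⊓ (∀r.¬A ⊔ ¬D)) unsat w.r.t. T
   apply at x₀: ∃s.D⊑∃r.A
   open: L(x₀) ⊇ {A, ¬D, ∀t.¬E, ∃r.A, ∃s.D} (+ ∃-successors)
2. Hence ∃s.D ⊑ (∃r.A ⊓ D): not entailed.

No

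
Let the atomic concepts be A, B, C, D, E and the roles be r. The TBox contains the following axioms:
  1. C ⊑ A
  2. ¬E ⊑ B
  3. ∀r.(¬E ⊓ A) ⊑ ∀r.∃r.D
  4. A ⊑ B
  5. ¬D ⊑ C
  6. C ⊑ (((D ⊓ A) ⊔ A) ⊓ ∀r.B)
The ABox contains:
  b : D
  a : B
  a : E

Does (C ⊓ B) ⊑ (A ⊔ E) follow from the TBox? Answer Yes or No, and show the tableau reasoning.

Yes

1. (C ⊓ B) ⊑ (A ⊔ E)  ⇔  ((C ⊓ B) ⊓ (¬A ⊓ ¬E)) unsat w.r.t. T
   all branches close; clash {A, ¬A} at x₀
2. Hence (C ⊓ B) ⊑ (A ⊔ E): entailed.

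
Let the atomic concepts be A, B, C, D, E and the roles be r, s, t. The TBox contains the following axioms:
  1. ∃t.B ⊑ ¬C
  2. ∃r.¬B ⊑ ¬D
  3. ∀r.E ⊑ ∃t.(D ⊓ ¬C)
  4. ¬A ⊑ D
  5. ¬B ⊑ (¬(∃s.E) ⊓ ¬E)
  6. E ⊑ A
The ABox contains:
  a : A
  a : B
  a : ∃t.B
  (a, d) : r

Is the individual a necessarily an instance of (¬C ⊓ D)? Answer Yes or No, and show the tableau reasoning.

1. a : (¬C ⊓ D)?  L(a) = {A, B, ∃t.B} ∪ {(C ⊔ ¬D)}
   apply at a: ∃t.B⊑¬C
   open: L(a) ⊇ {A, B, ¬C, ¬D, ∃r.¬E, …} (+ ∃-successors) — a ∉ (¬C ⊓ D) possible
2. Hence a : (¬C ⊓ D): not entailed.

No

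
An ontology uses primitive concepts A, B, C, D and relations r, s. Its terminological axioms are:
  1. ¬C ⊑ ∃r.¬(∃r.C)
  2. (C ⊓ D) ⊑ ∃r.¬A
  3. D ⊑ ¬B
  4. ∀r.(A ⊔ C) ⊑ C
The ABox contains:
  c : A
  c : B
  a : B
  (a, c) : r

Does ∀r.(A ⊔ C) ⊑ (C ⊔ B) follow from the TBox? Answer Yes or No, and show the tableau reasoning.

1. ∀r.(A ⊔ C) ⊑ (C ⊔ B)  ⇔  (∀r.(A ⊔ C) ⊓ (¬C ⊓ ¬B)) unsat w.r.t. T
   all branches close; clash {C, ¬C} at x₀
2. Hence ∀r.(A ⊔ C) ⊑ (C ⊔ B): entailed.

Yes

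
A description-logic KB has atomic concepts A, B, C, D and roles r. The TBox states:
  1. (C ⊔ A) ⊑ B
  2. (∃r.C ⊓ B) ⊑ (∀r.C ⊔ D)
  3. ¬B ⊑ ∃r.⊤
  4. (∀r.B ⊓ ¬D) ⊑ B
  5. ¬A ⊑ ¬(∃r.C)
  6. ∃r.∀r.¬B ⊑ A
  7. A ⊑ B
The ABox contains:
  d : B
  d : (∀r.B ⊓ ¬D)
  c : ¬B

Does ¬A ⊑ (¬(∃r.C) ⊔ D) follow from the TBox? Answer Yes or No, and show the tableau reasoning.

1. ¬A ⊑ (¬(∃r.C) ⊔ D)  ⇔  (¬A ⊓ (∃r.C ⊓ ¬D)) unsat w.r.t. T
   all branches close; clash {A, ¬A} at x₀
2. Hence ¬A ⊑ (¬(∃r.C) ⊔ D): entailed.

Yes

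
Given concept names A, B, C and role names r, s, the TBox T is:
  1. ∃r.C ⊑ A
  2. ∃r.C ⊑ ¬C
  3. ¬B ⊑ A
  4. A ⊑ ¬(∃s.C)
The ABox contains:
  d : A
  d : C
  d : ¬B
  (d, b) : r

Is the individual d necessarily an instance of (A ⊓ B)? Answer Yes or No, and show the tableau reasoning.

1. d : (A ⊓ B)?  L(d) = {A, C, ¬B} ∪ {(¬A ⊔ ¬B)}
   apply at d: A⊑¬(∃s.C)
   open: L(d) ⊇ {A, C, ¬B, ∀r.¬C, ∀s.¬C} — d ∉ (A ⊓ B) possible
2. Hence d : (A ⊓ B): not entailed.

No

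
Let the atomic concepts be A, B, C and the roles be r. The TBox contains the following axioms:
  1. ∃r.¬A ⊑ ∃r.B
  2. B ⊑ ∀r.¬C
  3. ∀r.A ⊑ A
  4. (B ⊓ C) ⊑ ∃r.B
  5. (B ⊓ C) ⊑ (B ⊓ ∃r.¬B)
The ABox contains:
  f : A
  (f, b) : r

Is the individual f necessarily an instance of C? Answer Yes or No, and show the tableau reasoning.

1. f : C?  L(f) = {A} ∪ {¬C}
   open: L(f) ⊇ {A, ¬B, ¬C, ∀r.A} — f ∉ C possible
2. Hence f : C: not entailed.

No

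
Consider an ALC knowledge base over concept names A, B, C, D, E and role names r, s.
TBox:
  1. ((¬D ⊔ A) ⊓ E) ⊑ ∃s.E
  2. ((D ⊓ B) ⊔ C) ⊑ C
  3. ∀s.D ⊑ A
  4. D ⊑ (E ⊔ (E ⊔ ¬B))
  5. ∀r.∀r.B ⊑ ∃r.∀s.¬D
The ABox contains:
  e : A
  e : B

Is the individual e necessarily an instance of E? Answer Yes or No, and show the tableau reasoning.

No

1. e : E?  L(e) = {A, B} ∪ {¬E}
   open: L(e) ⊇ {A, B, ¬C, ¬D, ¬E, …} (+ ∃-successors) — e ∉ E possible
2. Hence e : E: not entailed.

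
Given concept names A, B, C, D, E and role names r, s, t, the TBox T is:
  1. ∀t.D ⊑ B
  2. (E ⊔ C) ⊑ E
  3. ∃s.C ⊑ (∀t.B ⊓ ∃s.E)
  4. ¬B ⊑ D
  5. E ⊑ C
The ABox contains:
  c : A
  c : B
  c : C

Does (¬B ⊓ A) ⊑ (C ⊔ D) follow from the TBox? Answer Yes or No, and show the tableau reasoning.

1. (¬B ⊓ A) ⊑ (C ⊔ D)  ⇔  ((¬B ⊓ A) ⊓ (¬C ⊓ ¬D)) unsat w.r.t. T
   all branches close; clash {D, ¬D} at x₀
2. Hence (¬B ⊓ A) ⊑ (C ⊔ D): entailed.

Yes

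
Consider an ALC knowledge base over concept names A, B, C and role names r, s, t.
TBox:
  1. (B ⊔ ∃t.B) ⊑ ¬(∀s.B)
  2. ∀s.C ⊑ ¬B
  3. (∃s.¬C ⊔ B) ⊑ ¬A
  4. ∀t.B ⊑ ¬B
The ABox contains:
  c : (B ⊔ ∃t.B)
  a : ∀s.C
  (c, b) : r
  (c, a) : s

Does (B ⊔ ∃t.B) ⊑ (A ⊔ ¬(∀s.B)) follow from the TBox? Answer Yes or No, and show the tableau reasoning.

Yes

1. (B ⊔ ∃t.B) ⊑ (A ⊔ ¬(∀s.B))  ⇔  ((B ⊔ ∃t.B) ⊓ (¬A ⊓ ∀s.B)) unsat w.r.t. T
   all branches close; clash {B, ¬B} at an ∃-successor
2. Hence (B ⊔ ∃t.B) ⊑ (A ⊔ ¬(∀s.B)): entailed.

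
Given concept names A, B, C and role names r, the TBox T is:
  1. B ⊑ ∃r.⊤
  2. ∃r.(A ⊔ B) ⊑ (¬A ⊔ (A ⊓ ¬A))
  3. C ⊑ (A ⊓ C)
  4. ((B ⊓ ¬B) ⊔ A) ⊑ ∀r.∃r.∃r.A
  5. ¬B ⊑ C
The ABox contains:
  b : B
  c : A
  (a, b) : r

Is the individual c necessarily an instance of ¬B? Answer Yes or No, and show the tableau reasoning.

Yes

1. c : ¬B?  L(c) = {A} ∪ {B}
   clash {A, ¬A} at c — c ∈ ¬B
2. Hence c : ¬B: entailed.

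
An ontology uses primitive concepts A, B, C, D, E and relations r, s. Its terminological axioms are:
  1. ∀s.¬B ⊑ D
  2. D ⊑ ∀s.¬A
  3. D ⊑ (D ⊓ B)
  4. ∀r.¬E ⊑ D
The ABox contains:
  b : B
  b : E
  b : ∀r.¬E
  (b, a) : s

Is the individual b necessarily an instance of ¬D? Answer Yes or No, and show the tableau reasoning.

No

1. b : ¬D?  L(b) = {B, E, ∀r.¬E} ∪ {D}
   apply at b: D⊑∀s.¬A; D⊑(D ⊓ B)
   open: L(b) ⊇ {B, D, E, ∀r.¬E, ∀s.¬A} — b ∉ ¬D possible
2. Hence b : ¬D: not entailed.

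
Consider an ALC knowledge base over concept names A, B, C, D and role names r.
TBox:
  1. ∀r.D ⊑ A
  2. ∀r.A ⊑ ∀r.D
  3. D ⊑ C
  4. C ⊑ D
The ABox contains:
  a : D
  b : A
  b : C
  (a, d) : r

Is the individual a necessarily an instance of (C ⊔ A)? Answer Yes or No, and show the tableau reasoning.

1. a : (C ⊔ A)?  L(a) = {D} ∪ {(¬C ⊓ ¬A)}
   clash {C, ¬C} at a — a ∈ (C ⊔ A)
2. Hence a : (C ⊔ A): entailed.

Yes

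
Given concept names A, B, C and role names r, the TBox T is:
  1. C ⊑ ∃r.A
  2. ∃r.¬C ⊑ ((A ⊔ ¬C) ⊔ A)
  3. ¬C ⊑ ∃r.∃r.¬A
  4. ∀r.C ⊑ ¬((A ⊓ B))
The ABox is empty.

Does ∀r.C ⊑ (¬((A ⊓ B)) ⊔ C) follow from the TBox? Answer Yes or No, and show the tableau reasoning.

Yes

1. ∀r.C ⊑ (¬((A ⊓ B)) ⊔ C)  ⇔  (∀r.C ⊓ ((A ⊓ B) ⊓ ¬C)) unsat w.r.t. T
   all branches close; clash {B, ¬B} at x₀
2. Hence ∀r.C ⊑ (¬((A ⊓ B)) ⊔ C): entailed.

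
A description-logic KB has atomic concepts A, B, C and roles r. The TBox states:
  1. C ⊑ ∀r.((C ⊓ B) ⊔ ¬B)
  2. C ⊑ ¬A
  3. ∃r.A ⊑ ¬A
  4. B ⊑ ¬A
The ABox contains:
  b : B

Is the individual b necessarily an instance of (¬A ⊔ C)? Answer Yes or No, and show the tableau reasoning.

Yes

1. b : (¬A ⊔ C)?  L(b) = {B} ∪ {(A ⊓ ¬C)}
   clash {A, ¬A} at b — b ∈ (¬A ⊔ C)
2. Hence b : (¬A ⊔ C): entailed.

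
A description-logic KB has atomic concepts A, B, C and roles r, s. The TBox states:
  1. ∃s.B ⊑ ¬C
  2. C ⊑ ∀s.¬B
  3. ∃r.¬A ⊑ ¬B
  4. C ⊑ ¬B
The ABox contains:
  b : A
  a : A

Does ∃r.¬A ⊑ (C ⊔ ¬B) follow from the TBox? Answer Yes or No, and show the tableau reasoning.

Yes

1. ∃r.¬A ⊑ (C ⊔ ¬B)  ⇔  (∃r.¬A ⊓ (¬C ⊓ B)) unsat w.r.t. T
   all branches close; clash {B, ¬B} at x₀
2. Hence ∃r.¬A ⊑ (C ⊔ ¬B): entailed.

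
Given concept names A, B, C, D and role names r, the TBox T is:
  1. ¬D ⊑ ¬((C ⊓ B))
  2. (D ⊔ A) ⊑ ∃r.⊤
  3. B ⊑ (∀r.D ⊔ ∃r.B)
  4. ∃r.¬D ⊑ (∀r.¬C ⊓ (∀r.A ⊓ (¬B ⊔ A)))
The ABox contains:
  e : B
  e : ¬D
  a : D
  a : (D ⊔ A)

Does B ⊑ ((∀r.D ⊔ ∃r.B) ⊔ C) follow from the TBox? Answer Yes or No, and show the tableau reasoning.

1. B ⊑ ((∀r.D ⊔ ∃r.B) ⊔ C)  ⇔  (B ⊓ ((∃r.¬D ⊓ ∀r.¬B) ⊓ ¬C)) unsat w.r.t. T
   all branches close; clash {B, ¬B} at an ∃-successor
2. Hence B ⊑ ((∀r.D ⊔ ∃r.B) ⊔ C): entailed.

Yes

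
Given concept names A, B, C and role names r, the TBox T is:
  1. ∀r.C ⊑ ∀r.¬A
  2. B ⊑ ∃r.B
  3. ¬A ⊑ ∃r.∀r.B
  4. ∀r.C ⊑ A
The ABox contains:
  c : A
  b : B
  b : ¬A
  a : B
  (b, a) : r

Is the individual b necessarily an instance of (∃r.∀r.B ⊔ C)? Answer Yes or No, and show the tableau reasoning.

1. b : (∃r.∀r.B ⊔ C)?  L(b) = {B, ¬A} ∪ {(∀r.∃r.¬B ⊓ ¬C)}
   clash {A, ¬A} at b — b ∈ (∃r.∀r.B ⊔ C)
2. Hence b : (∃r.∀r.B ⊔ C): entailed.

Yes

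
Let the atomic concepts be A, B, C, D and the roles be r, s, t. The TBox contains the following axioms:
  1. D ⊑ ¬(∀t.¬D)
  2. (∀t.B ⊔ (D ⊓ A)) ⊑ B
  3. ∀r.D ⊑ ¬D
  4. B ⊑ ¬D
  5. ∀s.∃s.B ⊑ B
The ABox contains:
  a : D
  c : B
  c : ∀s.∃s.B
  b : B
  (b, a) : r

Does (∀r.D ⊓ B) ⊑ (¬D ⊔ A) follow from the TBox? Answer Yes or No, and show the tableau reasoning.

Yes

1. (∀r.D ⊓ B) ⊑ (¬D ⊔ A)  ⇔  ((∀r.D ⊓ B) ⊓ (D ⊓ ¬A)) unsat w.r.t. T
   all branches close; clash {D, ¬D} at x₀
2. Hence (∀r.D ⊓ B) ⊑ (¬D ⊔ A): entailed.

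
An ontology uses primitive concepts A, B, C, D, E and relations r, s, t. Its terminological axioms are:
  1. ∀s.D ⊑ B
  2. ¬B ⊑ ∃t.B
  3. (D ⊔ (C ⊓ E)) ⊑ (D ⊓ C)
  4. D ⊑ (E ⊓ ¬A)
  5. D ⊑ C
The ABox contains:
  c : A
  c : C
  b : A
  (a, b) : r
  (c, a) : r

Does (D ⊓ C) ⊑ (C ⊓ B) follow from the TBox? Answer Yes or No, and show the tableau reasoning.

1. (D ⊓ C) ⊑ (C ⊓ B)  ⇔  ((D ⊓ C) ⊓ (¬C ⊔ ¬B)) unsat w.r.t. T
   apply at x₀: D⊑(E ⊓ ¬A)
   open: L(x₀) ⊇ {C, D, E, ¬A, ¬B, …} (+ ∃-successors)
2. Hence (D ⊓ C) ⊑ (C ⊓ B): not entailed.

No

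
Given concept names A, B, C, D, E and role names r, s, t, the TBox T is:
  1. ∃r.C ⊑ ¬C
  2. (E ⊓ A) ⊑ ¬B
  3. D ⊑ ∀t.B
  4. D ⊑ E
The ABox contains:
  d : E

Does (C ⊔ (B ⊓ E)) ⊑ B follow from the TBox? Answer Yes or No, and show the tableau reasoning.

1. (C ⊔ (B ⊓ E)) ⊑ B  ⇔  ((C ⊔ (B ⊓ E)) ⊓ ¬B) unsat w.r.t. T
   open: L(x₀) ⊇ {C, ¬B, ¬D, ∀r.¬C}
2. Hence (C ⊔ (B ⊓ E)) ⊑ B: not entailed.

No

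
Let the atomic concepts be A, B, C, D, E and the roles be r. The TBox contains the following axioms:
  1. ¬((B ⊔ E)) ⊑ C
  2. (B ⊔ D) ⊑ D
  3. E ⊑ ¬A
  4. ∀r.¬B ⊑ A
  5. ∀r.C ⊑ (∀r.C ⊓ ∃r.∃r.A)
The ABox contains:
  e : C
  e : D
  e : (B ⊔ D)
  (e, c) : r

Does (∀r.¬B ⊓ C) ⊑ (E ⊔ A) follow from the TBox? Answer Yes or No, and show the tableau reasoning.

Yes

1. (∀r.¬B ⊓ C) ⊑ (E ⊔ A)  ⇔  ((∀r.¬B ⊓ C) ⊓ (¬E ⊓ ¬A)) unsat w.r.t. T
   all branches close; clash {A, ¬A} at x₀
2. Hence (∀r.¬B ⊓ C) ⊑ (E ⊔ A): entailed.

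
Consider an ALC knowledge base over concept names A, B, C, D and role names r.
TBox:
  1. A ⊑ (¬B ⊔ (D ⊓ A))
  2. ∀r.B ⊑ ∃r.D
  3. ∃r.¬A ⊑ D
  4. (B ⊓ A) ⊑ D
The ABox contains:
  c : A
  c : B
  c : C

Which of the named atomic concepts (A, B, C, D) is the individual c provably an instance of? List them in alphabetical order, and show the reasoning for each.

{A, B, C, D}

1. c : A?  L(c) = {A, B, C} ∪ {¬A}
   clash {A, ¬A} at c — c ∈ A
2. c : B?  L(c) = {A, B, C} ∪ {¬B}
   clash {B, ¬B} at c — c ∈ B
3. c : C?  L(c) = {A, B, C} ∪ {¬C}
   clash {C, ¬C} at c — c ∈ C
4. c : D?  L(c) = {A, B, C} ∪ {¬D}
   clash {D, ¬D} at c — c ∈ D
5. Entailed for c: {A, B, C, D}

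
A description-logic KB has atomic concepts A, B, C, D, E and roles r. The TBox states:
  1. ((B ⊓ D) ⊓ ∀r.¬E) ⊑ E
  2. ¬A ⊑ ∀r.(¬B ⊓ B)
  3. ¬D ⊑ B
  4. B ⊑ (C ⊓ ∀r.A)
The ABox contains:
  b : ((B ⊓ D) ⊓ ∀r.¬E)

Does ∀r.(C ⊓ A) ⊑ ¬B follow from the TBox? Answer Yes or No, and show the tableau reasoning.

No

1. ∀r.(C ⊓ A) ⊑ ¬B  ⇔  (∀r.(C ⊓ A) ⊓ B) unsat w.r.t. T
   apply at x₀: B⊑(C ⊓ ∀r.A)
   open: L(x₀) ⊇ {A, B, C, ¬D, ∀r.(C ⊓ A), …}
2. Hence ∀r.(C ⊓ A) ⊑ ¬B: not entailed.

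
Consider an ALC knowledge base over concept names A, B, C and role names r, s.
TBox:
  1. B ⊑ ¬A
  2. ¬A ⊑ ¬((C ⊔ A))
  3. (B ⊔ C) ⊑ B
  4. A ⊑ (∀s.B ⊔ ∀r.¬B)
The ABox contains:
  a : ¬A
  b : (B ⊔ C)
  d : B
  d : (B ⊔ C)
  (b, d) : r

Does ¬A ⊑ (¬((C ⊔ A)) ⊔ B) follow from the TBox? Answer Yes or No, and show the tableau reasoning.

Yes

1. ¬A ⊑ (¬((C ⊔ A)) ⊔ B)  ⇔  (¬A ⊓ ((C ⊔ A) ⊓ ¬B)) unsat w.r.t. T
   all branches close; clash {A, ¬A} at x₀
2. Hence ¬A ⊑ (¬((C ⊔ A)) ⊔ B): entailed.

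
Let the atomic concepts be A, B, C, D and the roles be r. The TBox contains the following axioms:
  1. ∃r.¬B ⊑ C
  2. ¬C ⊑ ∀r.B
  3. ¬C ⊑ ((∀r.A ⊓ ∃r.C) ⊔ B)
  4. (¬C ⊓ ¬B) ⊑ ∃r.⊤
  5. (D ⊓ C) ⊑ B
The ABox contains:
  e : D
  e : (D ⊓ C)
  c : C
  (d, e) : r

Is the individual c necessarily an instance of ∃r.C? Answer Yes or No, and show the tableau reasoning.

1. c : ∃r.C?  L(c) = {C} ∪ {∀r.¬C}
   open: L(c) ⊇ {C, ¬D, ∀r.¬C} — c ∉ ∃r.C possible
2. Hence c : ∃r.C: not entailed.

No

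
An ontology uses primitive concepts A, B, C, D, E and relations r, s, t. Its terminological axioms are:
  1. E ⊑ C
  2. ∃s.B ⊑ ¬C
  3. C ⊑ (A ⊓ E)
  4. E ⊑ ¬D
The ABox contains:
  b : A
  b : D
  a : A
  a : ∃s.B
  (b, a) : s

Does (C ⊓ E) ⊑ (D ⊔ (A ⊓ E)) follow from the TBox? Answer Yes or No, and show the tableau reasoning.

Yes

1. (C ⊓ E) ⊑ (D ⊔ (A ⊓ E))  ⇔  ((C ⊓ E) ⊓ (¬D ⊓ (¬A ⊔ ¬E))) unsat w.r.t. T
   all branches close; clash {E, ¬E} at x₀
2. Hence (C ⊓ E) ⊑ (D ⊔ (A ⊓ E)): entailed.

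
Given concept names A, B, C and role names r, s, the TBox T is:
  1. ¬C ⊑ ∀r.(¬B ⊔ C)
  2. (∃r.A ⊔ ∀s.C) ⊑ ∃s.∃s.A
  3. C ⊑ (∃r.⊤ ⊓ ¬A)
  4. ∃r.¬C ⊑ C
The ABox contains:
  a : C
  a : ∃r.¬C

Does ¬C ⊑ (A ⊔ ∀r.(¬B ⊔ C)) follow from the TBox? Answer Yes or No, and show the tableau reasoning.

1. ¬C ⊑ (A ⊔ ∀r.(¬B ⊔ C))  ⇔  (¬C ⊓ (¬A ⊓ ∃r.(B ⊓ ¬C))) unsat w.r.t. T
   all branches close; clash {C, ¬C} at x₀
2. Hence ¬C ⊑ (A ⊔ ∀r.(¬B ⊔ C)): entailed.

Yes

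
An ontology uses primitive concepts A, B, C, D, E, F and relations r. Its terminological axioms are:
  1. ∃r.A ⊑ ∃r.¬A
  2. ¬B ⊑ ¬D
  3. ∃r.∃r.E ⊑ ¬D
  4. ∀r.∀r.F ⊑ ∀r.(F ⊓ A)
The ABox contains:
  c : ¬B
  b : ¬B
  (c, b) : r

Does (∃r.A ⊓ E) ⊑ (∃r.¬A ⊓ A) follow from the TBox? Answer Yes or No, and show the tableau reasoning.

1. (∃r.A ⊓ E) ⊑ (∃r.¬A ⊓ A)  ⇔  ((∃r.A ⊓ E) ⊓ (∀r.A ⊔ ¬A)) unsat w.r.t. T
   apply at x₀: ∃r.A⊑∃r.¬A
   open: L(x₀) ⊇ {B, E, ¬A, ∀r.∀r.¬E, ∃r.A, …} (+ ∃-successors)
2. Hence (∃r.A ⊓ E) ⊑ (∃r.¬A ⊓ A): not entailed.

No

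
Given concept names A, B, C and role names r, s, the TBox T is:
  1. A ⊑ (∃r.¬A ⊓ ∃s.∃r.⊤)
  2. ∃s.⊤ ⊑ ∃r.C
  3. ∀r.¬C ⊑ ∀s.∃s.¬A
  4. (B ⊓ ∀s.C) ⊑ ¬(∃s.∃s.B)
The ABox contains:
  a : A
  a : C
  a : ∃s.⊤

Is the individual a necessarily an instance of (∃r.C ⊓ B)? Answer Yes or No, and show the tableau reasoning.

1. a : (∃r.C ⊓ B)?  L(a) = {A, C, ∃s.⊤} ∪ {(∀r.¬C ⊔ ¬B)}
   apply at a: A⊑(∃r.¬A ⊓ ∃s.∃r.⊤); ∃s.⊤⊑∃r.C
   open: L(a) ⊇ {A, C, ¬B, ∃r.C, ∃r.¬A, …} (+ ∃-successors) — a ∉ (∃r.C ⊓ B) possible
2. Hence a : (∃r.C ⊓ B): not entailed.

No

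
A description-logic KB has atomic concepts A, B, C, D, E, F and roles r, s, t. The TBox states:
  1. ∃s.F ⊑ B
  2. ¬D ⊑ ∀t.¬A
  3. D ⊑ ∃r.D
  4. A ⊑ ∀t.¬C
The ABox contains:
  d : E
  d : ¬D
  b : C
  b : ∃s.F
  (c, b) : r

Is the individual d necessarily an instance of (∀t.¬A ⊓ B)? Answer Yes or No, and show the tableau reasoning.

No

1. d : (∀t.¬A ⊓ B)?  L(d) = {E, ¬D} ∪ {(∃t.A ⊔ ¬B)}
   apply at d: ¬D⊑∀t.¬A
   open: L(d) ⊇ {E, ¬A, ¬B, ¬D, ∀s.¬F, …} — d ∉ (∀t.¬A ⊓ B) possible
2. Hence d : (∀t.¬A ⊓ B): not entailed.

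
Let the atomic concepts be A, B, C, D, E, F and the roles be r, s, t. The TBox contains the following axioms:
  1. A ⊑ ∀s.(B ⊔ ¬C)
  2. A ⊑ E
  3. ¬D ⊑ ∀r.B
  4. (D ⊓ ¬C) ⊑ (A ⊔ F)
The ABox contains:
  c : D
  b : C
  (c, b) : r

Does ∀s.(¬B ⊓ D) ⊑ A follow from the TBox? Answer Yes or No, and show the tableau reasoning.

1. ∀s.(¬B ⊓ D) ⊑ A  ⇔  (∀s.(¬B ⊓ D) ⊓ ¬A) unsat w.r.t. T
   open: L(x₀) ⊇ {C, D, ¬A, ∀s.(¬B ⊓ D)}
2. Hence ∀s.(¬B ⊓ D) ⊑ A: not entailed.

No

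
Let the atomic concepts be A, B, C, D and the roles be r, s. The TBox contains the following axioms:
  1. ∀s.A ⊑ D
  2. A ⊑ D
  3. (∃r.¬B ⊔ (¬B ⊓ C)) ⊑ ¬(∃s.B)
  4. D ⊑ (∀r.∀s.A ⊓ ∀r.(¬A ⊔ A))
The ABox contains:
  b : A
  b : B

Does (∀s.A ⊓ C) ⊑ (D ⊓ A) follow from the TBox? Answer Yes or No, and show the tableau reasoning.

1. (∀s.A ⊓ C) ⊑ (D ⊓ A)  ⇔  ((∀s.A ⊓ C) ⊓ (¬D ⊔ ¬A)) unsat w.r.t. T
   apply at x₀: ∀s.A⊑D
   open: L(x₀) ⊇ {B, C, D, ¬A, ∀r.(¬A ⊔ A), …}
2. Hence (∀s.A ⊓ C) ⊑ (D ⊓ A): not entailed.

No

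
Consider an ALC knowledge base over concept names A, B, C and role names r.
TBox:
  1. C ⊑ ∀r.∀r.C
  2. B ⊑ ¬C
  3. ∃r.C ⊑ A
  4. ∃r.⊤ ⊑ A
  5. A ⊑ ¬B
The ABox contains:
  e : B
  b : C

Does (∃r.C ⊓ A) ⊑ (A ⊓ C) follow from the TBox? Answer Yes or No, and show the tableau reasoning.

No

1. (∃r.C ⊓ A) ⊑ (A ⊓ C)  ⇔  ((∃r.C ⊓ A) ⊓ (¬A ⊔ ¬C)) unsat w.r.t. T
   apply at x₀: A⊑¬B
   open: L(x₀) ⊇ {A, ¬B, ¬C, ∃r.C} (+ ∃-successors)
2. Hence (∃r.C ⊓ A) ⊑ (A ⊓ C): not entailed.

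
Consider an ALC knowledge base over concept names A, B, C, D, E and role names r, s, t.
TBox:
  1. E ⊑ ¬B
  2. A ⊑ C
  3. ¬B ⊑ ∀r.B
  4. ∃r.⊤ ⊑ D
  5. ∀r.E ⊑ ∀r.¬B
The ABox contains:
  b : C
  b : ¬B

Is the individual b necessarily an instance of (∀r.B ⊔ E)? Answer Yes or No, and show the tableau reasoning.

1. b : (∀r.B ⊔ E)?  L(b) = {C, ¬B} ∪ {(∃r.¬B ⊓ ¬E)}
   clash {B, ¬B} at an ∃-successor — b ∈ (∀r.B ⊔ E)
2. Hence b : (∀r.B ⊔ E): entailed.

Yes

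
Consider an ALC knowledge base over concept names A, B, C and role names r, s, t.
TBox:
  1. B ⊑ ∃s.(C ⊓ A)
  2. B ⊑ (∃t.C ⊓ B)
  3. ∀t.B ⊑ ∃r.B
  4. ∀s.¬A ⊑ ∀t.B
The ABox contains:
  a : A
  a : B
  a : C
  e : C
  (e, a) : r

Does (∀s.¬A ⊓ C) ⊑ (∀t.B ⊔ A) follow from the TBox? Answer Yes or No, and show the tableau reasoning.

1. (∀s.¬A ⊓ C) ⊑ (∀t.B ⊔ A)  ⇔  ((∀s.¬A ⊓ C) ⊓ (∃t.¬B ⊓ ¬A)) unsat w.r.t. T
   all branches close; clash {B, ¬B} at an ∃-successor
2. Hence (∀s.¬A ⊓ C) ⊑ (∀t.B ⊔ A): entailed.

Yes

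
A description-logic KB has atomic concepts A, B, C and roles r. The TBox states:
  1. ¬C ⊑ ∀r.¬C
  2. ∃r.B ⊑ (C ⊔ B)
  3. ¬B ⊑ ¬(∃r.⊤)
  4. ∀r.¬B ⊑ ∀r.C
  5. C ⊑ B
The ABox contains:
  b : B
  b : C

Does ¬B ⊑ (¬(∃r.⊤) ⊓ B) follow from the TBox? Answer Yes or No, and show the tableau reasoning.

1. ¬B ⊑ (¬(∃r.⊤) ⊓ B)  ⇔  (¬B ⊓ (∃r.⊤ ⊔ ¬B)) unsat w.r.t. T
   apply at x₀: ¬B⊑¬(∃r.⊤)
   open: L(x₀) ⊇ {¬B, ¬C, ∀r.C, ∀r.¬B, ∀r.¬C, …}
2. Hence ¬B ⊑ (¬(∃r.⊤) ⊓ B): not entailed.

No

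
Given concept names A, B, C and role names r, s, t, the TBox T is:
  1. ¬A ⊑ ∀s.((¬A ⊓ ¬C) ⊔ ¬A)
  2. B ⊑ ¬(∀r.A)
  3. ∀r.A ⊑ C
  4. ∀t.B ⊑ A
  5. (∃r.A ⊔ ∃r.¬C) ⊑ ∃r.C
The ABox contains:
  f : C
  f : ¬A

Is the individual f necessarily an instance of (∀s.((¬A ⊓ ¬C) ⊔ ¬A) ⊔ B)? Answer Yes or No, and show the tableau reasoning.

1. f : (∀s.((¬A ⊓ ¬C) ⊔ ¬A) ⊔ B)?  L(f) = {C, ¬A} ∪ {(∃s.((A ⊔ C) ⊓ A) ⊓ ¬B)}
   clash {A, ¬A} at f — f ∈ (∀s.((¬A ⊓ ¬C) ⊔ ¬A) ⊔ B)
2. Hence f : (∀s.((¬A ⊓ ¬C) ⊔ ¬A) ⊔ B): entailed.

Yes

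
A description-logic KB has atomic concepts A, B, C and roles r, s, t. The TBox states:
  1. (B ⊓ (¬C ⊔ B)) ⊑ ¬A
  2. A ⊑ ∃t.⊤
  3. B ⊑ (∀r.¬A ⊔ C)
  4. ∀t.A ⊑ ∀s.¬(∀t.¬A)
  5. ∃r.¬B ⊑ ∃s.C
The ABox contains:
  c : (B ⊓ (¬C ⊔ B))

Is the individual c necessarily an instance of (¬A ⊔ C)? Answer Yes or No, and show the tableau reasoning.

1. c : (¬A ⊔ C)?  L(c) = {(B ⊓ (¬C ⊔ B))} ∪ {(A ⊓ ¬C)}
   clash {A, ¬A} at c — c ∈ (¬A ⊔ C)
2. Hence c : (¬A ⊔ C): entailed.

Yes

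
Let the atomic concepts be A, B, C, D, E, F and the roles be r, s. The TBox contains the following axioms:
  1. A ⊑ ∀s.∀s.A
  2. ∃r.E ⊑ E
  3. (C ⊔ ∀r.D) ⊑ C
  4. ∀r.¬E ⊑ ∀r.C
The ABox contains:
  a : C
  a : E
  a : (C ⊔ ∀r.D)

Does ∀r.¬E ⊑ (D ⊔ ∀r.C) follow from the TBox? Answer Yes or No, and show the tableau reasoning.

1. ∀r.¬E ⊑ (D ⊔ ∀r.C)  ⇔  (∀r.¬E ⊓ (¬D ⊓ ∃r.¬C)) unsat w.r.t. T
   all branches close; clash {C, ¬C} at an ∃-successor
2. Hence ∀r.¬E ⊑ (D ⊔ ∀r.C): entailed.

Yes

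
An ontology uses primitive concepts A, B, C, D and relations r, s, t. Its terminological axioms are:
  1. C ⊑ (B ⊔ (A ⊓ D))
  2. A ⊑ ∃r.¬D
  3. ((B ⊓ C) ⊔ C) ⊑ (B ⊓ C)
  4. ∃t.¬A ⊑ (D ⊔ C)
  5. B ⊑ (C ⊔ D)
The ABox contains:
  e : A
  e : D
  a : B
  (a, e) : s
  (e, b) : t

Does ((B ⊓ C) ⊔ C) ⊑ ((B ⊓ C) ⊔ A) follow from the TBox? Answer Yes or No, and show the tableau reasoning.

Yes

1. ((B ⊓ C) ⊔ C) ⊑ ((B ⊓ C) ⊔ A)  ⇔  (((B ⊓ C) ⊔ C) ⊓ ((¬B ⊔ ¬C) ⊓ ¬A)) unsat w.r.t. T
   all branches close; clash {C, ¬C} at x₀
2. Hence ((B ⊓ C) ⊔ C) ⊑ ((B ⊓ C) ⊔ A): entailed.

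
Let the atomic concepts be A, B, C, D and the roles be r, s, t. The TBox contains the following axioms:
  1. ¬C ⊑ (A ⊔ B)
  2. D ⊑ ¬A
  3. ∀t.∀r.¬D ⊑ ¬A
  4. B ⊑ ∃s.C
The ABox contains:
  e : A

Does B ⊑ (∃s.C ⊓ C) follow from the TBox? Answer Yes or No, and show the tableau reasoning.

1. B ⊑ (∃s.C ⊓ C)  ⇔  (B ⊓ (∀s.¬C ⊔ ¬C)) unsat w.r.t. T
   apply at x₀: B⊑∃s.C
   open: L(x₀) ⊇ {B, ¬C, ¬D, ∃s.C, ∃t.∃r.D} (+ ∃-successors)
2. Hence B ⊑ (∃s.C ⊓ C): not entailed.

No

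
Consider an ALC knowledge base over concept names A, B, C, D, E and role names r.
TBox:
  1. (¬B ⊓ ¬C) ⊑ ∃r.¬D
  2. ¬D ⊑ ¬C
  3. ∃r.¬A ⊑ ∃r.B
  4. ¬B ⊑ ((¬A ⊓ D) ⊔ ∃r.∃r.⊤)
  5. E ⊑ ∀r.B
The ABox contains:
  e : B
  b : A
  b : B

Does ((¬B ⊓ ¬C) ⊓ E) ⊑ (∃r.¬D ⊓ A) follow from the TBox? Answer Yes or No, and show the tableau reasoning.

1. ((¬B ⊓ ¬C) ⊓ E) ⊑ (∃r.¬D ⊓ A)  ⇔  (((¬B ⊓ ¬C) ⊓ E) ⊓ (∀r.D ⊔ ¬A)) unsat w.r.t. T
   apply at x₀: (¬B ⊓ ¬C)⊑∃r.¬D; ¬B⊑((¬A ⊓ D) ⊔ ∃r.∃r.⊤); E⊑∀r.B
   open: L(x₀) ⊇ {D, E, ¬A, ¬B, ¬C, …} (+ ∃-successors)
2. Hence ((¬B ⊓ ¬C) ⊓ E) ⊑ (∃r.¬D ⊓ A): not entailed.

No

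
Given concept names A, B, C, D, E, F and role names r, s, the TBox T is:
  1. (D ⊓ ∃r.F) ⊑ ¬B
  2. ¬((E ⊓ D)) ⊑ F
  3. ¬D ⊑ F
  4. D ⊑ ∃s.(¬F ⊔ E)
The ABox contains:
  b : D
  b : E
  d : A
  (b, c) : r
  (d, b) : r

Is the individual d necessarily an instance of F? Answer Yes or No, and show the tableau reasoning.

1. d : F?  L(d) = {A} ∪ {¬F}
   open: L(d) ⊇ {A, D, E, ¬F, ∀r.¬F, …} (+ ∃-successors) — d ∉ F possible
2. Hence d : F: not entailed.

No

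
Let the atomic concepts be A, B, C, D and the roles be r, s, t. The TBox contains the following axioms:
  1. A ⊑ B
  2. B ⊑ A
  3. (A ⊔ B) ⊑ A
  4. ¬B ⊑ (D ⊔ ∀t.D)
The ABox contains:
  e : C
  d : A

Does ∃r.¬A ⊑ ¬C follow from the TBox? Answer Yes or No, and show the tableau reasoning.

1. ∃r.¬A ⊑ ¬C  ⇔  (∃r.¬A ⊓ C) unsat w.r.t. T
   open: L(x₀) ⊇ {C, D, ¬A, ¬B, ∃r.¬A} (+ ∃-successors)
2. Hence ∃r.¬A ⊑ ¬C: not entailed.

No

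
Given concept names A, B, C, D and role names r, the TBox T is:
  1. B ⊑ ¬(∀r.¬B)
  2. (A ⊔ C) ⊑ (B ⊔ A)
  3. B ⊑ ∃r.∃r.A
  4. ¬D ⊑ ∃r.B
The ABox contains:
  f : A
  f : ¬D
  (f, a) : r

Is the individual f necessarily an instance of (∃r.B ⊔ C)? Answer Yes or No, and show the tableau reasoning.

1. f : (∃r.B ⊔ C)?  L(f) = {A, ¬D} ∪ {(∀r.¬B ⊓ ¬C)}
   clash {B, ¬B} at an ∃-successor — f ∈ (∃r.B ⊔ C)
2. Hence f : (∃r.B ⊔ C): entailed.

Yes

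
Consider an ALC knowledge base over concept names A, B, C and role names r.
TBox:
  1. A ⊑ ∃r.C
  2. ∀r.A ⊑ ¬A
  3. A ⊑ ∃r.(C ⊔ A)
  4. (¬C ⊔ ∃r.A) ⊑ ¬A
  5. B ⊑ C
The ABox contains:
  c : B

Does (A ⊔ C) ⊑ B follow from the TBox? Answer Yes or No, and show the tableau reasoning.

No

1. (A ⊔ C) ⊑ B  ⇔  ((A ⊔ C) ⊓ ¬B) unsat w.r.t. T
   open: L(x₀) ⊇ {A, C, ¬B, ∀r.¬A, ∃r.(C ⊔ A), …} (+ ∃-successors)
2. Hence (A ⊔ C) ⊑ B: not entailed.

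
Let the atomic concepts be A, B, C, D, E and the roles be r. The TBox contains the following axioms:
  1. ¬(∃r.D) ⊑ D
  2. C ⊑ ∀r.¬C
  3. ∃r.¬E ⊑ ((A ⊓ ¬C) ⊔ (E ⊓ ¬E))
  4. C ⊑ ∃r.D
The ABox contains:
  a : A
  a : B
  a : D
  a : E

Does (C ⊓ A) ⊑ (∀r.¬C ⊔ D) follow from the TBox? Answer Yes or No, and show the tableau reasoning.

Yes

1. (C ⊓ A) ⊑ (∀r.¬C ⊔ D)  ⇔  ((C ⊓ A) ⊓ (∃r.C ⊓ ¬D)) unsat w.r.t. T
   all branches close; clash {E, ¬E} at x₀
2. Hence (C ⊓ A) ⊑ (∀r.¬C ⊔ D): entailed.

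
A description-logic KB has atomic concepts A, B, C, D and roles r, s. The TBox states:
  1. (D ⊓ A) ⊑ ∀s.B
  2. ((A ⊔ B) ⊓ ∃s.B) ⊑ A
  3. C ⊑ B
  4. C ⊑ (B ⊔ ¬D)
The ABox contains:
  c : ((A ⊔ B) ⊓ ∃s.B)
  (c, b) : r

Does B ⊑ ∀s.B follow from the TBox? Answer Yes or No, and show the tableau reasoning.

No

1. B ⊑ ∀s.B  ⇔  (B ⊓ ∃s.¬B) unsat w.r.t. T
   open: L(x₀) ⊇ {B, ¬C, ¬D, ∀s.¬B, ∃s.¬B} (+ ∃-successors)
2. Hence B ⊑ ∀s.B: not entailed.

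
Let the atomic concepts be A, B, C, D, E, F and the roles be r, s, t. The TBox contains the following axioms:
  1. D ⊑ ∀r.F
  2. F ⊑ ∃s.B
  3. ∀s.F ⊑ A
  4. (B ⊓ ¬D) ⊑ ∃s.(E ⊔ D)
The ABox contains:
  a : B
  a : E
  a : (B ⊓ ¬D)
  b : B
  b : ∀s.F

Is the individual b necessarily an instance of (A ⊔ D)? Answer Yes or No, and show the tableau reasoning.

Yes

1. b : (A ⊔ D)?  L(b) = {B, ∀s.F} ∪ {(¬A ⊓ ¬D)}
   clash {A, ¬A} at b — b ∈ (A ⊔ D)
2. Hence b : (A ⊔ D): entailed.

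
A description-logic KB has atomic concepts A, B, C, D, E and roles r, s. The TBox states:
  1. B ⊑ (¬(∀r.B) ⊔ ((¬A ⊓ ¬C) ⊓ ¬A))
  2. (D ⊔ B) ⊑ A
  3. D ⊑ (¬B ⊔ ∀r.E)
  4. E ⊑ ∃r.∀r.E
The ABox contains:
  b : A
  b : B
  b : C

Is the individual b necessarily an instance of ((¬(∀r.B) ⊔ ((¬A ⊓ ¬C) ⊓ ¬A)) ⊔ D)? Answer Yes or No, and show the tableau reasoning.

Yes

1. b : ((¬(∀r.B) ⊔ ((¬A ⊓ ¬C) ⊓ ¬A)) ⊔ D)?  L(b) = {A, B, C} ∪ {((∀r.B ⊓ ((A ⊔ C) ⊔ A)) ⊓ ¬D)}
   clash {A, ¬A} at b — b ∈ ((¬(∀r.B) ⊔ ((¬A ⊓ ¬C) ⊓ ¬A)) ⊔ D)
2. Hence b : ((¬(∀r.B) ⊔ ((¬A ⊓ ¬C) ⊓ ¬A)) ⊔ D): entailed.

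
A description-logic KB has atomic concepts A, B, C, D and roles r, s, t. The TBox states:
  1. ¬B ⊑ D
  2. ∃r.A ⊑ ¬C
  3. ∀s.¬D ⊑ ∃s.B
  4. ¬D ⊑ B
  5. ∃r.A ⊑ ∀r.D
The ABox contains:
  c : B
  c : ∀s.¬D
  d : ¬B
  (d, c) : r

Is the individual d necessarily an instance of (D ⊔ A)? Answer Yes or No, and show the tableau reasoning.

Yes

1. d : (D ⊔ A)?  L(d) = {¬B} ∪ {(¬D ⊓ ¬A)}
   clash {D, ¬D} at d — d ∈ (D ⊔ A)
2. Hence d : (D ⊔ A): entailed.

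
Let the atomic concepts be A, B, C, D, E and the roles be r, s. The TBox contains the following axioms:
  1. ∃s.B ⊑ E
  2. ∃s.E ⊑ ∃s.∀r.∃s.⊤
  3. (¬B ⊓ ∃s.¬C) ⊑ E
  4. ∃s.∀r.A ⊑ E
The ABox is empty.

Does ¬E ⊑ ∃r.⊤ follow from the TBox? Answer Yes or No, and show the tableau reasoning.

No

1. ¬E ⊑ ∃r.⊤  ⇔  (¬E ⊓ ∀r.⊥) unsat w.r.t. T
   open: L(x₀) ⊇ {B, ¬E, ∀r.⊥, ∀s.¬B, ∀s.¬E, …}
2. Hence ¬E ⊑ ∃r.⊤: not entailed.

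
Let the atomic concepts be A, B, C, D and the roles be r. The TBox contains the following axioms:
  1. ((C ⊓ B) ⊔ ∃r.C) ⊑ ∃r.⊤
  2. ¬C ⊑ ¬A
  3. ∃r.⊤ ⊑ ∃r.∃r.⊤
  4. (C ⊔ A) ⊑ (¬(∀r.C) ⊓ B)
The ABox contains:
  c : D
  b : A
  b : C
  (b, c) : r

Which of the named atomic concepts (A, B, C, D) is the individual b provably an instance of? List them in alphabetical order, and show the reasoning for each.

{A, B, C}

1. b : A?  L(b) = {A, C} ∪ {¬A}
   clash {A, ¬A} at b — b ∈ A
2. b : B?  L(b) = {A, C} ∪ {¬B}
   clash {B, ¬B} at b — b ∈ B
3. b : C?  L(b) = {A, C} ∪ {¬C}
   clash {C, ¬C} at b — b ∈ C
4. b : D?  L(b) = {A, C} ∪ {¬D}
   open: L(b) ⊇ {A, B, C, ¬D, ∃r.¬C, …} (+ ∃-successors) — b ∉ D possible
5. Entailed for b: {A, B, C}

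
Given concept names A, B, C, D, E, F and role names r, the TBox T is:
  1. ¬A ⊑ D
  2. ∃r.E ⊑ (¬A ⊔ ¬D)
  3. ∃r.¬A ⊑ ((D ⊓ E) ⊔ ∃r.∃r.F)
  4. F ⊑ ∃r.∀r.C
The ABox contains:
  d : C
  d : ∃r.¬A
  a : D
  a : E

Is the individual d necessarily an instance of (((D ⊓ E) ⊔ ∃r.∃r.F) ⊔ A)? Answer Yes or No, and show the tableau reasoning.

Yes

1. d : (((D ⊓ E) ⊔ ∃r.∃r.F) ⊔ A)?  L(d) = {C, ∃r.¬A} ∪ {(((¬D ⊔ ¬E) ⊓ ∀r.∀r.¬F) ⊓ ¬A)}
   clash {D, ¬D} at an ∃-successor — d ∈ (((D ⊓ E) ⊔ ∃r.∃r.F) ⊔ A)
2. Hence d : (((D ⊓ E) ⊔ ∃r.∃r.F) ⊔ A): entailed.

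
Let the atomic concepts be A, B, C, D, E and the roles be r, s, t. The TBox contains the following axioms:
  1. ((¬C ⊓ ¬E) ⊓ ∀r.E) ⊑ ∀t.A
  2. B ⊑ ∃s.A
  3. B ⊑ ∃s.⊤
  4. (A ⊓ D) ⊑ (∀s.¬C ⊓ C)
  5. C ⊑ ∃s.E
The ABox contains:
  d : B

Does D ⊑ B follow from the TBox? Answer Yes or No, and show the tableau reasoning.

1. D ⊑ B  ⇔  (D ⊓ ¬B) unsat w.r.t. T
   open: L(x₀) ⊇ {D, E, ¬A, ¬B, ¬C}
2. Hence D ⊑ B: not entailed.

No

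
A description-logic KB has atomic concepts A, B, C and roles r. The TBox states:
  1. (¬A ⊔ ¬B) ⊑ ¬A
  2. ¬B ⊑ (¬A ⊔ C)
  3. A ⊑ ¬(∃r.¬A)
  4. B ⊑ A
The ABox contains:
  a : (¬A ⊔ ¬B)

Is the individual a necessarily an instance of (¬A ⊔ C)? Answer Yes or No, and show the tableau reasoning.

Yes

1. a : (¬A ⊔ C)?  L(a) = {(¬A ⊔ ¬B)} ∪ {(A ⊓ ¬C)}
   clash {A, ¬A} at a — a ∈ (¬A ⊔ C)
2. Hence a : (¬A ⊔ C): entailed.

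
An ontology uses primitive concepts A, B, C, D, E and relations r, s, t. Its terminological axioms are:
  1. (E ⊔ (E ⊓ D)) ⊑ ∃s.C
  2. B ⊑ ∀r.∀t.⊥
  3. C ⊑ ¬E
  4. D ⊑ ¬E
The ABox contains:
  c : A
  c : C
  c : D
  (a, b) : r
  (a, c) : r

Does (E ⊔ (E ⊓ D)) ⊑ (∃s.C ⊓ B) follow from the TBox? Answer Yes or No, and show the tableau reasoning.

No

1. (E ⊔ (E ⊓ D)) ⊑ (∃s.C ⊓ B)  ⇔  ((E ⊔ (E ⊓ D)) ⊓ (∀s.¬C ⊔ ¬B)) unsat w.r.t. T
   apply at x₀: (E ⊔ (E ⊓ D))⊑∃s.C
   open: L(x₀) ⊇ {E, ¬B, ¬C, ¬D, ∃s.C} (+ ∃-successors)
2. Hence (E ⊔ (E ⊓ D)) ⊑ (∃s.C ⊓ B): not entailed.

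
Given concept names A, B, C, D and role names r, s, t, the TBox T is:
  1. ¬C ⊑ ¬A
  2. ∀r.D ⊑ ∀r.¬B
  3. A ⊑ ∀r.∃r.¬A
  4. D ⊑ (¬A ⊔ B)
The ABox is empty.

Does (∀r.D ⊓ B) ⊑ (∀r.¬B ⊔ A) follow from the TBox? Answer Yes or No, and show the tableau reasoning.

Yes

1. (∀r.D ⊓ B) ⊑ (∀r.¬B ⊔ A)  ⇔  ((∀r.D ⊓ B) ⊓ (∃r.B ⊓ ¬A)) unsat w.r.t. T
   all branches close; clash {B, ¬B} at an ∃-successor
2. Hence (∀r.D ⊓ B) ⊑ (∀r.¬B ⊔ A): entailed.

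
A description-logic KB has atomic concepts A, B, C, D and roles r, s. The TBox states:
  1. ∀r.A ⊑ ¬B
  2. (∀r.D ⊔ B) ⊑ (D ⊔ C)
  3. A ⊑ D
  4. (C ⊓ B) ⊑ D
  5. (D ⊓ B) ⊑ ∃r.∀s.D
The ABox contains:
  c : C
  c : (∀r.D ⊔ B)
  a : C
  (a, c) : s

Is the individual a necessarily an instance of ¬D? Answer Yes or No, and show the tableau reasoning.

1. a : ¬D?  L(a) = {C} ∪ {D}
   open: L(a) ⊇ {C, D, ¬B, ∃r.¬D} (+ ∃-successors) — a ∉ ¬D possible
2. Hence a : ¬D: not entailed.

No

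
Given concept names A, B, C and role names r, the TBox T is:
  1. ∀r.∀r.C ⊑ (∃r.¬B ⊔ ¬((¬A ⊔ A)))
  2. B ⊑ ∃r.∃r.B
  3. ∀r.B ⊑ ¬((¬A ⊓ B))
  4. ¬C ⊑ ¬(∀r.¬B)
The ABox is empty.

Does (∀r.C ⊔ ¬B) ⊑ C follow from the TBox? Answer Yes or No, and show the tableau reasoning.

1. (∀r.C ⊔ ¬B) ⊑ C  ⇔  ((∀r.C ⊔ ¬B) ⊓ ¬C) unsat w.r.t. T
   apply at x₀: ¬C⊑¬(∀r.¬B)
   open: L(x₀) ⊇ {¬B, ¬C, ∀r.C, ∃r.B, ∃r.¬B, …} (+ ∃-successors)
2. Hence (∀r.C ⊔ ¬B) ⊑ C: not entailed.

No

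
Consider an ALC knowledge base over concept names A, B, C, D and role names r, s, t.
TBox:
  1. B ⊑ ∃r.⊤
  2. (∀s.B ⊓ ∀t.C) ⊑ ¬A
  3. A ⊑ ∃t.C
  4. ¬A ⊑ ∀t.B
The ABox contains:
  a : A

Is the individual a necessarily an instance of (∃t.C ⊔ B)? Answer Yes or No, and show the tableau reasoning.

1. a : (∃t.C ⊔ B)?  L(a) = {A} ∪ {(∀t.¬C ⊓ ¬B)}
   clash {A, ¬A} at a — a ∈ (∃t.C ⊔ B)
2. Hence a : (∃t.C ⊔ B): entailed.

Yes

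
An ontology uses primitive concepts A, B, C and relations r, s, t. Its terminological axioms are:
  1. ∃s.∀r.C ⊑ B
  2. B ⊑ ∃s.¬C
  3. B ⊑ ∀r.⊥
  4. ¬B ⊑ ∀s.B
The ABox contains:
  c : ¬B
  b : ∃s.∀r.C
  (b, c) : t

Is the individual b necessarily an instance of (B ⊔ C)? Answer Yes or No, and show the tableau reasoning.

1. b : (B ⊔ C)?  L(b) = {∃s.∀r.C} ∪ {(¬B ⊓ ¬C)}
   clash {B, ¬B} at b — b ∈ (B ⊔ C)
2. Hence b : (B ⊔ C): entailed.

Yes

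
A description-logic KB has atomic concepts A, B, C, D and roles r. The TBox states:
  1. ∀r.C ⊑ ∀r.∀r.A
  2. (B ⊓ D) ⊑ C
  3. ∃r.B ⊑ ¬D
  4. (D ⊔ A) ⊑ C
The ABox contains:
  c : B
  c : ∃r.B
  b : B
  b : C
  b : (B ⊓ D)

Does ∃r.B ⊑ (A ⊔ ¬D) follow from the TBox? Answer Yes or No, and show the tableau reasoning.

Yes

1. ∃r.B ⊑ (A ⊔ ¬D)  ⇔  (∃r.B ⊓ (¬A ⊓ D)) unsat w.r.t. T
   all branches close; clash {D, ¬D} at x₀
2. Hence ∃r.B ⊑ (A ⊔ ¬D): entailed.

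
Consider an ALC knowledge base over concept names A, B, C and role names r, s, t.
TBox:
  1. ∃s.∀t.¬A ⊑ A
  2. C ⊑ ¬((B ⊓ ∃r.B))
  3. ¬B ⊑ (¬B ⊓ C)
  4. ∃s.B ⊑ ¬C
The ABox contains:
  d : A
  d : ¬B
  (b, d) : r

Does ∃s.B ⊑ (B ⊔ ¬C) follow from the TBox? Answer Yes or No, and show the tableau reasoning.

Yes

1. ∃s.B ⊑ (B ⊔ ¬C)  ⇔  (∃s.B ⊓ (¬B ⊓ C)) unsat w.r.t. T
   all branches close; clash {C, ¬C} at x₀
2. Hence ∃s.B ⊑ (B ⊔ ¬C): entailed.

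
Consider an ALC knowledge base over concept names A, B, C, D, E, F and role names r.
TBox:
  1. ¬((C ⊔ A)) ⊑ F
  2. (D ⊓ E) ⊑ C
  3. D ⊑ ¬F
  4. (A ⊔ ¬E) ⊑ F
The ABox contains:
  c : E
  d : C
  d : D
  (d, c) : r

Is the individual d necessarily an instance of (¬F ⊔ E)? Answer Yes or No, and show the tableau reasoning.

Yes

1. d : (¬F ⊔ E)?  L(d) = {C, D} ∪ {(F ⊓ ¬E)}
   clash {F, ¬F} at d — d ∈ (¬F ⊔ E)
2. Hence d : (¬F ⊔ E): entailed.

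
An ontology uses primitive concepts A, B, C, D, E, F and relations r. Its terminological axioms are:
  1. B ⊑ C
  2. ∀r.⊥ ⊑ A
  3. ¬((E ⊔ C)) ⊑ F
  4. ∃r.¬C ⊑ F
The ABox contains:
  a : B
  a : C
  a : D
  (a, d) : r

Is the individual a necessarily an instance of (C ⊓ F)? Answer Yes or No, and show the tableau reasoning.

No

1. a : (C ⊓ F)?  L(a) = {B, C, D} ∪ {(¬C ⊔ ¬F)}
   open: L(a) ⊇ {B, C, D, ¬F, ∀r.C, …} (+ ∃-successors) — a ∉ (C ⊓ F) possible
2. Hence a : (C ⊓ F): not entailed.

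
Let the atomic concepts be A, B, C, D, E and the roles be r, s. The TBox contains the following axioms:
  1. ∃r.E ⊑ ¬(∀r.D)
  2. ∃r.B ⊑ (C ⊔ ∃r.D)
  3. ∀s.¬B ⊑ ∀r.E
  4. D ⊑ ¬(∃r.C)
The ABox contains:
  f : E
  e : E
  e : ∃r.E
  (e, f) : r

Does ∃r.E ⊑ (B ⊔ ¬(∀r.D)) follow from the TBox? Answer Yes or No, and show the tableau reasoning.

Yes

1. ∃r.E ⊑ (B ⊔ ¬(∀r.D))  ⇔  (∃r.E ⊓ (¬B ⊓ ∀r.D)) unsat w.r.t. T
   all branches close; clash {D, ¬D} at an ∃-successor
2. Hence ∃r.E ⊑ (B ⊔ ¬(∀r.D)): entailed.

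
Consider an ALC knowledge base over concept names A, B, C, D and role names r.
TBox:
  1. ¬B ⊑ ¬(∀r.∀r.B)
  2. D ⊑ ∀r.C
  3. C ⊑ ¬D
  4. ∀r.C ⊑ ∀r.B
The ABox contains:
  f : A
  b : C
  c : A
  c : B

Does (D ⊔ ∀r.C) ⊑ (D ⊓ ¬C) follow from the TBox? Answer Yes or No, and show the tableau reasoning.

1. (D ⊔ ∀r.C) ⊑ (D ⊓ ¬C)  ⇔  ((D ⊔ ∀r.C) ⊓ (¬D ⊔ C)) unsat w.r.t. T
   open: L(x₀) ⊇ {B, ¬C, ¬D, ∀r.B, ∀r.C}
2. Hence (D ⊔ ∀r.C) ⊑ (D ⊓ ¬C): not entailed.

No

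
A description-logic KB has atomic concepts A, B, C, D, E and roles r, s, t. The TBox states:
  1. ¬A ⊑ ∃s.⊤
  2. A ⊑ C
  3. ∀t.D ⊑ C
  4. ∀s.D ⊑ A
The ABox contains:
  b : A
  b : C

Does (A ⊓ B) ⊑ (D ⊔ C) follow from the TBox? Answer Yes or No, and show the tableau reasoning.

1. (A ⊓ B) ⊑ (D ⊔ C)  ⇔  ((A ⊓ B) ⊓ (¬D ⊓ ¬C)) unsat w.r.t. T
   all branches close; clash {C, ¬C} at x₀
2. Hence (A ⊓ B) ⊑ (D ⊔ C): entailed.

Yes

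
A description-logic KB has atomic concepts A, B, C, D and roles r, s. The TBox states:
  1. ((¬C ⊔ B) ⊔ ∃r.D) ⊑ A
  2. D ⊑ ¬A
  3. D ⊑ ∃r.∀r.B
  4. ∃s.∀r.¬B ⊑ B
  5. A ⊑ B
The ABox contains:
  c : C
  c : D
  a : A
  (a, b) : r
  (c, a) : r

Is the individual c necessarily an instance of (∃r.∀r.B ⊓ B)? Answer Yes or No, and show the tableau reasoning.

No

1. c : (∃r.∀r.B ⊓ B)?  L(c) = {C, D} ∪ {(∀r.∃r.¬B ⊔ ¬B)}
   apply at c: D⊑¬A; D⊑∃r.∀r.B
   open: L(c) ⊇ {C, D, ¬A, ¬B, ∀r.¬D, …} (+ ∃-successors) — c ∉ (∃r.∀r.B ⊓ B) possible
2. Hence c : (∃r.∀r.B ⊓ B): not entailed.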